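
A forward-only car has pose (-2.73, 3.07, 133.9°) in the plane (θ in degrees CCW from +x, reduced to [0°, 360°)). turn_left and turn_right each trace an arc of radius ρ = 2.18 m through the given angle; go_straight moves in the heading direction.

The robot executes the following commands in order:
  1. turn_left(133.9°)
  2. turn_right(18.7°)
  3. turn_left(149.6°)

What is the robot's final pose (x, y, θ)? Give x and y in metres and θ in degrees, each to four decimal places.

set_pose: (x, y, θ) = (-2.7300, 3.0700, 133.9000°), ρ = 2.18
turn_left(133.9°): centre at ρ to the left, rotate +133.9° → (-6.4792, 1.6421, 267.8000°)
turn_right(18.7°): centre at ρ to the right, rotate −18.7° → (-6.6210, 0.9481, 249.1000°)
turn_left(149.6°): centre at ρ to the left, rotate +149.6° → (-3.2214, -1.5310, 398.7000° ≡ 38.7000°)

(-3.2214, -1.5310, 38.7000°)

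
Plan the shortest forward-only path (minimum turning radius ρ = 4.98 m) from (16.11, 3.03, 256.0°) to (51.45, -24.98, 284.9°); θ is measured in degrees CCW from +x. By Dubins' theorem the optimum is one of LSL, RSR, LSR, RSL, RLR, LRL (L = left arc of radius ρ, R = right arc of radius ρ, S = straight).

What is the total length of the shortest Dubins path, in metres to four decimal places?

Let ψ = atan2(Δy, Δx) = atan2(-28.01, 35.34) = -38.3999° be the start→goal bearing.
Normalize: d = |goal − start| / ρ = 45.094076/4.98 = 9.055035, α = (θ_start − ψ) mod 360° = 294.3999° = 5.138247 rad, β = (θ_goal − ψ) mod 360° = 323.2999° = 5.642647 rad.
Common terms: sin α = -0.910685, cos α = 0.413102, sin β = -0.597627, cos β = 0.801774, cos(α−β) = 0.875465, d² = 81.993665. Work in radians in the unit-radius frame; every candidate has L = ρ·(t + p + q).
LSL: p² = 2 + d² − 2cos(α−β) + 2d(sin α − sin β) = 76.573242; p = √p² = 8.750614; φ = atan2(cos β − cos α, d + sin α − sin β) = 0.044431 rad; t = (φ − α) mod 2π = 1.189370 rad, q = (β − φ) mod 2π = 5.598216 rad → L = 4.98·(1.189370 + 8.750614 + 5.598216) = 4.98·15.538199 = 77.380232 m
RSR: p² = 2 + d² − 2cos(α−β) + 2d(sin β − sin α) = 87.912231; p = √p² = 9.376152; φ = atan2(cos α − cos β, d − sin α + sin β) = -0.041465 rad; t = (α − φ) mod 2π = 5.179712 rad, q = (φ − β) mod 2π = 0.599073 rad → L = 4.98·(5.179712 + 9.376152 + 0.599073) = 4.98·15.154937 = 75.471588 m
LSR: p² = d² − 2 + 2cos(α−β) + 2d(sin α + sin β) = 54.428962; p = √p² = 7.377599; φ = atan2(−cos α − cos β, d + sin α + sin β) − atan2(−2, p) = 0.105117 rad; t = (φ − α) mod 2π = 1.250055 rad, q = (φ − β) mod 2π = 0.745655 rad → L = 4.98·(1.250055 + 7.377599 + 0.745655) = 4.98·9.373309 = 46.679081 m
RSL: p² = d² − 2 + 2cos(α−β) − 2d(sin α + sin β) = 109.060227; p = √p² = 10.443190; φ = atan2(cos α + cos β, d − sin α − sin β) − atan2(2, p) = -0.074716 rad; t = (α − φ) mod 2π = 5.212963 rad, q = (β − φ) mod 2π = 5.717363 rad → L = 4.98·(5.212963 + 10.443190 + 5.717363) = 4.98·21.373516 = 106.440108 m
RLR: c = (6 − d² + 2cos(α−β) + 2d(sin α − sin β))/8 = -9.989029, |c| > 1 → infeasible
LRL: c = (6 − d² + 2cos(α−β) − 2d(sin α − sin β))/8 = -8.571655, |c| > 1 → infeasible
Shortest: LSR with L = 46.679081 m ≈ 46.6791 m

46.6791 m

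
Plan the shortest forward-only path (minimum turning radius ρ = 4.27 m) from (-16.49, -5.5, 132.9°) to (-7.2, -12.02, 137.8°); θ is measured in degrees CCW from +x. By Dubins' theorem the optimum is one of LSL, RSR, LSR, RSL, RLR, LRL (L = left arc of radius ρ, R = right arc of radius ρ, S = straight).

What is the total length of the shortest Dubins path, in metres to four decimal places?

37.4539 m

Let ψ = atan2(Δy, Δx) = atan2(-6.52, 9.29) = -35.0623° be the start→goal bearing.
Normalize: d = |goal − start| / ρ = 11.349648/4.27 = 2.657997, α = (θ_start − ψ) mod 360° = 167.9623° = 2.931496 rad, β = (θ_goal − ψ) mod 360° = 172.8623° = 3.017017 rad.
Common terms: sin α = 0.208555, cos α = -0.978011, sin β = 0.124254, cos β = -0.992250, cos(α−β) = 0.996345, d² = 7.064949. Work in radians in the unit-radius frame; every candidate has L = ρ·(t + p + q).
LSL: p² = 2 + d² − 2cos(α−β) + 2d(sin α − sin β) = 7.520401; p = √p² = 2.742335; φ = atan2(cos β − cos α, d + sin α − sin β) = -0.005193 rad; t = (φ − α) mod 2π = 3.346497 rad, q = (β − φ) mod 2π = 3.022209 rad → L = 4.27·(3.346497 + 2.742335 + 3.022209) = 4.27·9.111041 = 38.904147 m
RSR: p² = 2 + d² − 2cos(α−β) + 2d(sin β − sin α) = 6.624115; p = √p² = 2.573736; φ = atan2(cos α − cos β, d − sin α + sin β) = 0.005533 rad; t = (α − φ) mod 2π = 2.925963 rad, q = (φ − β) mod 2π = 3.271701 rad → L = 4.27·(2.925963 + 2.573736 + 3.271701) = 4.27·8.771400 = 37.453877 m
LSR: p² = d² − 2 + 2cos(α−β) + 2d(sin α + sin β) = 8.826848; p = √p² = 2.971001; φ = atan2(−cos α − cos β, d + sin α + sin β) − atan2(−2, p) = 1.175012 rad; t = (φ − α) mod 2π = 4.526701 rad, q = (φ − β) mod 2π = 4.441180 rad → L = 4.27·(4.526701 + 2.971001 + 4.441180) = 4.27·11.938883 = 50.979029 m
RSL: p² = d² − 2 + 2cos(α−β) − 2d(sin α + sin β) = 5.288430; p = √p² = 2.299659; φ = atan2(cos α + cos β, d − sin α − sin β) − atan2(2, p) = -1.418774 rad; t = (α − φ) mod 2π = 4.350269 rad, q = (β − φ) mod 2π = 4.435791 rad → L = 4.27·(4.350269 + 2.299659 + 4.435791) = 4.27·11.085719 = 47.336019 m
RLR: c = (6 − d² + 2cos(α−β) + 2d(sin α − sin β))/8 = 0.171986; p = 2π − arccos c = 4.885234 rad; φ = atan2(cos α − cos β, d − sin α + sin β) = 0.005533 rad; t = (α − φ + p/2) mod 2π = 5.368580 rad, q = (α − β − t + p) mod 2π = 5.714318 rad → L = 4.27·(5.368580 + 4.885234 + 5.714318) = 4.27·15.968132 = 68.183924 m
LRL: c = (6 − d² + 2cos(α−β) − 2d(sin α − sin β))/8 = 0.059950; p = 2π − arccos c = 4.772375 rad; φ = atan2(cos β − cos α, d + sin α − sin β) = -0.005193 rad; t = (φ − α + p/2) mod 2π = 5.732685 rad, q = (β − α − t + p) mod 2π = 5.408397 rad → L = 4.27·(5.732685 + 4.772375 + 5.408397) = 4.27·15.913456 = 67.950458 m
Shortest: RSR with L = 37.453877 m ≈ 37.4539 m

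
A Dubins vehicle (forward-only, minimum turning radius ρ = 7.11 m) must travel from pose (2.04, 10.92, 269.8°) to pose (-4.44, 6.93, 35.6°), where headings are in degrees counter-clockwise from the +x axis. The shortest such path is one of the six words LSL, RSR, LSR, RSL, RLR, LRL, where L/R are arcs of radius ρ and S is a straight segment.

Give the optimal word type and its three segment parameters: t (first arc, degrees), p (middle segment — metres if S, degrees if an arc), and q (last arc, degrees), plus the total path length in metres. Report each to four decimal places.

Let ψ = atan2(Δy, Δx) = atan2(-3.99, -6.48) = -148.3777° be the start→goal bearing.
Normalize: d = |goal − start| / ρ = 7.609895/7.11 = 1.070309, α = (θ_start − ψ) mod 360° = 58.1777° = 1.015392 rad, β = (θ_goal − ψ) mod 360° = 183.9777° = 3.211017 rad.
Common terms: sin α = 0.849688, cos α = 0.527287, sin β = -0.069368, cos β = -0.997591, cos(α−β) = -0.584958, d² = 1.145561. Work in radians in the unit-radius frame; every candidate has L = ρ·(t + p + q).
LSL: p² = 2 + d² − 2cos(α−β) + 2d(sin α − sin β) = 6.282823; p = √p² = 2.506556; φ = atan2(cos β − cos α, d + sin α − sin β) = -0.653987 rad; t = (φ − α) mod 2π = 4.613806 rad, q = (β − φ) mod 2π = 3.865004 rad → L = 7.11·(4.613806 + 2.506556 + 3.865004) = 7.11·10.985365 = 78.105948 m
RSR: p² = 2 + d² − 2cos(α−β) + 2d(sin β − sin α) = 2.348129; p = √p² = 1.532361; φ = atan2(cos α − cos β, d − sin α + sin β) = 1.471929 rad; t = (α − φ) mod 2π = 5.826648 rad, q = (φ − β) mod 2π = 4.544098 rad → L = 7.11·(5.826648 + 1.532361 + 4.544098) = 7.11·11.903107 = 84.631092 m
LSR: p² = d² − 2 + 2cos(α−β) + 2d(sin α + sin β) = -0.353990 < 0 → infeasible
RSL: p² = d² − 2 + 2cos(α−β) − 2d(sin α + sin β) = -3.694720 < 0 → infeasible
RLR: c = (6 − d² + 2cos(α−β) + 2d(sin α − sin β))/8 = 0.706484; p = 2π − arccos c = 5.496907 rad; φ = atan2(cos α − cos β, d − sin α + sin β) = 1.471929 rad; t = (α − φ + p/2) mod 2π = 2.291916 rad, q = (α − β − t + p) mod 2π = 1.009366 rad → L = 7.11·(2.291916 + 5.496907 + 1.009366) = 7.11·8.798189 = 62.555123 m
LRL: c = (6 − d² + 2cos(α−β) − 2d(sin α − sin β))/8 = 0.214647; p = 2π − arccos c = 4.928720 rad; φ = atan2(cos β − cos α, d + sin α − sin β) = -0.653987 rad; t = (φ − α + p/2) mod 2π = 0.794980 rad, q = (β − α − t + p) mod 2π = 0.046178 rad → L = 7.11·(0.794980 + 4.928720 + 0.046178) = 7.11·5.769878 = 41.023832 m
Shortest: LRL with L = 41.023832 m ≈ 41.0238 m
Convert LRL to answer units (arcs ×180/π): t = 0.794980·180/π = 45.5490°, p = 4.928720·180/π = 282.3948°, q = 0.046178·180/π = 2.6458°, L = 41.0238 m.

LRL: t = 45.5490°, p = 282.3948°, q = 2.6458°, L = 41.0238 m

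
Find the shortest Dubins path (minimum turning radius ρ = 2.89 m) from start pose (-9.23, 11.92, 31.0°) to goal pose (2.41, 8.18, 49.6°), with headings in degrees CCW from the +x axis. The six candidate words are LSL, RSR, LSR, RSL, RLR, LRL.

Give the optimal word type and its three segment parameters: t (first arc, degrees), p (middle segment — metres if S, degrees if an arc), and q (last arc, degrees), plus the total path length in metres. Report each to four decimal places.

RSL: t = 73.0669°, p = 5.4934 m, q = 91.6669°, L = 13.8026 m

Let ψ = atan2(Δy, Δx) = atan2(-3.74, 11.64) = -17.8125° be the start→goal bearing.
Normalize: d = |goal − start| / ρ = 12.226087/2.89 = 4.230480, α = (θ_start − ψ) mod 360° = 48.8125° = 0.851939 rad, β = (θ_goal − ψ) mod 360° = 67.4125° = 1.176570 rad.
Common terms: sin α = 0.752559, cos α = 0.658525, sin β = 0.923294, cos β = 0.384094, cos(α−β) = 0.947768, d² = 17.896960. Work in radians in the unit-radius frame; every candidate has L = ρ·(t + p + q).
LSL: p² = 2 + d² − 2cos(α−β) + 2d(sin α − sin β) = 16.556838; p = √p² = 4.069009; φ = atan2(cos β − cos α, d + sin α − sin β) = -0.067496 rad; t = (φ − α) mod 2π = 5.363751 rad, q = (β − φ) mod 2π = 1.244066 rad → L = 2.89·(5.363751 + 4.069009 + 1.244066) = 2.89·10.676826 = 30.856027 m
RSR: p² = 2 + d² − 2cos(α−β) + 2d(sin β − sin α) = 19.446008; p = √p² = 4.409763; φ = atan2(cos α − cos β, d − sin α + sin β) = 0.062273 rad; t = (α − φ) mod 2π = 0.789666 rad, q = (φ − β) mod 2π = 5.168888 rad → L = 2.89·(0.789666 + 4.409763 + 5.168888) = 2.89·10.368317 = 29.964436 m
LSR: p² = d² − 2 + 2cos(α−β) + 2d(sin α + sin β) = 31.971821; p = √p² = 5.654363; φ = atan2(−cos α − cos β, d + sin α + sin β) − atan2(−2, p) = 0.165250 rad; t = (φ − α) mod 2π = 5.596496 rad, q = (φ − β) mod 2π = 5.271865 rad → L = 2.89·(5.596496 + 5.654363 + 5.271865) = 2.89·16.522724 = 47.750672 m
RSL: p² = d² − 2 + 2cos(α−β) − 2d(sin α + sin β) = 3.613173; p = √p² = 1.900835; φ = atan2(cos α + cos β, d − sin α − sin β) − atan2(2, p) = -0.423319 rad; t = (α − φ) mod 2π = 1.275258 rad, q = (β − φ) mod 2π = 1.599890 rad → L = 2.89·(1.275258 + 1.900835 + 1.599890) = 2.89·4.775983 = 13.802591 m
RLR: c = (6 − d² + 2cos(α−β) + 2d(sin α − sin β))/8 = -1.430751, |c| > 1 → infeasible
LRL: c = (6 − d² + 2cos(α−β) − 2d(sin α − sin β))/8 = -1.069605, |c| > 1 → infeasible
Shortest: RSL with L = 13.802591 m ≈ 13.8026 m
Convert RSL to answer units (arcs ×180/π): t = 1.275258·180/π = 73.0669°, p = ρ·p = 2.89·1.900835 = 5.4934 m, q = 1.599890·180/π = 91.6669°, L = 13.8026 m.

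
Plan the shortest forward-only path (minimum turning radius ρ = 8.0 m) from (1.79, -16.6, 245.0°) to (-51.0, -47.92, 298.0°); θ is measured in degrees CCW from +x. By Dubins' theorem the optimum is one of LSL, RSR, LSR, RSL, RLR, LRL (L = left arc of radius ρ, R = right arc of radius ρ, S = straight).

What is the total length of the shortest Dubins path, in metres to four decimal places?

Let ψ = atan2(Δy, Δx) = atan2(-31.32, -52.79) = -149.3196° be the start→goal bearing.
Normalize: d = |goal − start| / ρ = 61.381809/8.0 = 7.672726, α = (θ_start − ψ) mod 360° = 34.3196° = 0.598990 rad, β = (θ_goal − ψ) mod 360° = 87.3196° = 1.524014 rad.
Common terms: sin α = 0.563808, cos α = 0.825906, sin β = 0.998906, cos β = 0.046765, cos(α−β) = 0.601815, d² = 58.870727. Work in radians in the unit-radius frame; every candidate has L = ρ·(t + p + q).
LSL: p² = 2 + d² − 2cos(α−β) + 2d(sin α − sin β) = 52.990329; p = √p² = 7.279446; φ = atan2(cos β − cos α, d + sin α − sin β) = -0.107238 rad; t = (φ − α) mod 2π = 5.576957 rad, q = (β − φ) mod 2π = 1.631253 rad → L = 8.0·(5.576957 + 7.279446 + 1.631253) = 8.0·14.487655 = 115.901244 m
RSR: p² = 2 + d² − 2cos(α−β) + 2d(sin β − sin α) = 66.343864; p = √p² = 8.145174; φ = atan2(cos α − cos β, d − sin α + sin β) = 0.095803 rad; t = (α − φ) mod 2π = 0.503187 rad, q = (φ − β) mod 2π = 4.854974 rad → L = 8.0·(0.503187 + 8.145174 + 4.854974) = 8.0·13.503335 = 108.026680 m
LSR: p² = d² − 2 + 2cos(α−β) + 2d(sin α + sin β) = 82.054916; p = √p² = 9.058417; φ = atan2(−cos α − cos β, d + sin α + sin β) − atan2(−2, p) = 0.123091 rad; t = (φ − α) mod 2π = 5.807287 rad, q = (φ − β) mod 2π = 4.882262 rad → L = 8.0·(5.807287 + 9.058417 + 4.882262) = 8.0·19.747966 = 157.983724 m
RSL: p² = d² − 2 + 2cos(α−β) − 2d(sin α + sin β) = 34.093797; p = √p² = 5.838989; φ = atan2(cos α + cos β, d − sin α − sin β) − atan2(2, p) = -0.188133 rad; t = (α − φ) mod 2π = 0.787123 rad, q = (β − φ) mod 2π = 1.712148 rad → L = 8.0·(0.787123 + 5.838989 + 1.712148) = 8.0·8.338260 = 66.706082 m
RLR: c = (6 − d² + 2cos(α−β) + 2d(sin α − sin β))/8 = -7.292983, |c| > 1 → infeasible
LRL: c = (6 − d² + 2cos(α−β) − 2d(sin α − sin β))/8 = -5.623791, |c| > 1 → infeasible
Shortest: RSL with L = 66.706082 m ≈ 66.7061 m

66.7061 m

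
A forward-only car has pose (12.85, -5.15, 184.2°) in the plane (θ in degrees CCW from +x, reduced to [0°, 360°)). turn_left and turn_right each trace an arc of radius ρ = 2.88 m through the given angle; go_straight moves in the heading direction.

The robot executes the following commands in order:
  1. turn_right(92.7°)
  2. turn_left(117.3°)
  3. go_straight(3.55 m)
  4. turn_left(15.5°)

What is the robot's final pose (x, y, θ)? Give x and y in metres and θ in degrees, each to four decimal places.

set_pose: (x, y, θ) = (12.8500, -5.1500, 184.2000°), ρ = 2.88
turn_right(92.7°): centre at ρ to the right, rotate −92.7° → (9.7601, -2.3531, 91.5000°)
turn_left(117.3°): centre at ρ to the left, rotate +117.3° → (5.4936, 0.0952, 208.8000°)
go_straight(3.55): x += 3.55·cos θ, y += 3.55·sin θ → (2.3827, -1.6150, 208.8000°)
turn_left(15.5°): centre at ρ to the left, rotate +15.5° → (1.7587, -2.0775, 224.3000°)

(1.7587, -2.0775, 224.3000°)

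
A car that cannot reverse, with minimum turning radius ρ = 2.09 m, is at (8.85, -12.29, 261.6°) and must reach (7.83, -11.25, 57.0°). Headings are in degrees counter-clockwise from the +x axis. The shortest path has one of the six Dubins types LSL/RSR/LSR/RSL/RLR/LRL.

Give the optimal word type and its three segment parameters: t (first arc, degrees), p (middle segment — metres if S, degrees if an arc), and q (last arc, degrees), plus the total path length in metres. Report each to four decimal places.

LRL: t = 30.6384°, p = 278.8016°, q = 43.5631°, L = 12.8766 m

Let ψ = atan2(Δy, Δx) = atan2(1.04, -1.02) = 134.4437° be the start→goal bearing.
Normalize: d = |goal − start| / ρ = 1.456709/2.09 = 0.696990, α = (θ_start − ψ) mod 360° = 127.1563° = 2.219295 rad, β = (θ_goal − ψ) mod 360° = 282.5563° = 4.931537 rad.
Common terms: sin α = 0.796991, cos α = -0.603991, sin β = -0.976083, cos β = 0.217398, cos(α−β) = -0.909236, d² = 0.485795. Work in radians in the unit-radius frame; every candidate has L = ρ·(t + p + q).
LSL: p² = 2 + d² − 2cos(α−β) + 2d(sin α − sin β) = 6.775896; p = √p² = 2.603055; φ = atan2(cos β − cos α, d + sin α − sin β) = 0.321034 rad; t = (φ − α) mod 2π = 4.384924 rad, q = (β − φ) mod 2π = 4.610503 rad → L = 2.09·(4.384924 + 2.603055 + 4.610503) = 2.09·11.598482 = 24.240828 m
RSR: p² = 2 + d² − 2cos(α−β) + 2d(sin β − sin α) = 1.832638; p = √p² = 1.353749; φ = atan2(cos α − cos β, d − sin α + sin β) = -2.489626 rad; t = (α − φ) mod 2π = 4.708921 rad, q = (φ − β) mod 2π = 5.145208 rad → L = 2.09·(4.708921 + 1.353749 + 5.145208) = 2.09·11.207878 = 23.424466 m
LSR: p² = d² − 2 + 2cos(α−β) + 2d(sin α + sin β) = -3.582328 < 0 → infeasible
RSL: p² = d² − 2 + 2cos(α−β) − 2d(sin α + sin β) = -3.083027 < 0 → infeasible
RLR: c = (6 − d² + 2cos(α−β) + 2d(sin α − sin β))/8 = 0.770920; p = 2π − arccos c = 5.592674 rad; φ = atan2(cos α − cos β, d − sin α + sin β) = -2.489626 rad; t = (α − φ + p/2) mod 2π = 1.222073 rad, q = (α − β − t + p) mod 2π = 1.658359 rad → L = 2.09·(1.222073 + 5.592674 + 1.658359) = 2.09·8.473106 = 17.708791 m
LRL: c = (6 − d² + 2cos(α−β) − 2d(sin α − sin β))/8 = 0.153013; p = 2π − arccos c = 4.866005 rad; φ = atan2(cos β − cos α, d + sin α − sin β) = 0.321034 rad; t = (φ − α + p/2) mod 2π = 0.534742 rad, q = (β − α − t + p) mod 2π = 0.760320 rad → L = 2.09·(0.534742 + 4.866005 + 0.760320) = 2.09·6.161067 = 12.876630 m
Shortest: LRL with L = 12.876630 m ≈ 12.8766 m
Convert LRL to answer units (arcs ×180/π): t = 0.534742·180/π = 30.6384°, p = 4.866005·180/π = 278.8016°, q = 0.760320·180/π = 43.5631°, L = 12.8766 m.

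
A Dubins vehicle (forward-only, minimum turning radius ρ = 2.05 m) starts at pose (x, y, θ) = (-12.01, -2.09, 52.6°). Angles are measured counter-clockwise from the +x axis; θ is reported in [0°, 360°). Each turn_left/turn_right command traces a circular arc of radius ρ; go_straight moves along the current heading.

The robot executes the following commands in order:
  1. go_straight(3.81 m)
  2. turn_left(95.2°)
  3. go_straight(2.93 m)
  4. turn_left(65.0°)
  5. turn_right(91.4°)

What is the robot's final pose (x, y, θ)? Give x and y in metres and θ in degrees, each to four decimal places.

set_pose: (x, y, θ) = (-12.0100, -2.0900, 52.6000°), ρ = 2.05
go_straight(3.81): x += 3.81·cos θ, y += 3.81·sin θ → (-9.6959, 0.9367, 52.6000°)
turn_left(95.2°): centre at ρ to the left, rotate +95.2° → (-10.2321, 3.9165, 147.8000°)
go_straight(2.93): x += 2.93·cos θ, y += 2.93·sin θ → (-12.7114, 5.4779, 147.8000°)
turn_left(65.0°): centre at ρ to the left, rotate +65.0° → (-14.9143, 5.4663, 212.8000°)
turn_right(91.4°): centre at ρ to the right, rotate −91.4° → (-17.7746, 6.1214, 121.4000°)

(-17.7746, 6.1214, 121.4000°)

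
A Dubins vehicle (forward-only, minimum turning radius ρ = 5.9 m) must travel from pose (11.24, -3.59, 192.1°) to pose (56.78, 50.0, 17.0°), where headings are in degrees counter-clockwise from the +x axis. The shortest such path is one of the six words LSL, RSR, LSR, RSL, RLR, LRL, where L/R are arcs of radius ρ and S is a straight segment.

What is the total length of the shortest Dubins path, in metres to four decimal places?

Let ψ = atan2(Δy, Δx) = atan2(53.59, 45.54) = 49.6426° be the start→goal bearing.
Normalize: d = |goal − start| / ρ = 70.326238/5.9 = 11.919701, α = (θ_start − ψ) mod 360° = 142.4574° = 2.486351 rad, β = (θ_goal − ψ) mod 360° = 327.3574° = 5.713464 rad.
Common terms: sin α = 0.609351, cos α = -0.792900, sin β = -0.539397, cos β = 0.842052, cos(α−β) = -0.996345, d² = 142.079279. Work in radians in the unit-radius frame; every candidate has L = ρ·(t + p + q).
LSL: p² = 2 + d² − 2cos(α−β) + 2d(sin α − sin β) = 173.457440; p = √p² = 13.170324; φ = atan2(cos β − cos α, d + sin α − sin β) = 0.124460 rad; t = (φ − α) mod 2π = 3.921295 rad, q = (β − φ) mod 2π = 5.589004 rad → L = 5.9·(3.921295 + 13.170324 + 5.589004) = 5.9·22.680623 = 133.815678 m
RSR: p² = 2 + d² − 2cos(α−β) + 2d(sin β − sin α) = 118.686499; p = √p² = 10.894333; φ = atan2(cos α − cos β, d − sin α + sin β) = -0.150643 rad; t = (α − φ) mod 2π = 2.636993 rad, q = (φ − β) mod 2π = 0.419078 rad → L = 5.9·(2.636993 + 10.894333 + 0.419078) = 5.9·13.950405 = 82.307389 m
LSR: p² = d² − 2 + 2cos(α−β) + 2d(sin α + sin β) = 139.754253; p = √p² = 11.821770; φ = atan2(−cos α − cos β, d + sin α + sin β) − atan2(−2, p) = 0.163493 rad; t = (φ − α) mod 2π = 3.960328 rad, q = (φ − β) mod 2π = 0.733214 rad → L = 5.9·(3.960328 + 11.821770 + 0.733214) = 5.9·16.515312 = 97.440341 m
RSL: p² = d² − 2 + 2cos(α−β) − 2d(sin α + sin β) = 136.418924; p = √p² = 11.679851; φ = atan2(cos α + cos β, d − sin α − sin β) − atan2(2, p) = -0.165442 rad; t = (α − φ) mod 2π = 2.651793 rad, q = (β − φ) mod 2π = 5.878907 rad → L = 5.9·(2.651793 + 11.679851 + 5.878907) = 5.9·20.210551 = 119.242252 m
RLR: c = (6 − d² + 2cos(α−β) + 2d(sin α − sin β))/8 = -13.835812, |c| > 1 → infeasible
LRL: c = (6 − d² + 2cos(α−β) − 2d(sin α − sin β))/8 = -20.682180, |c| > 1 → infeasible
Shortest: RSR with L = 82.307389 m ≈ 82.3074 m

82.3074 m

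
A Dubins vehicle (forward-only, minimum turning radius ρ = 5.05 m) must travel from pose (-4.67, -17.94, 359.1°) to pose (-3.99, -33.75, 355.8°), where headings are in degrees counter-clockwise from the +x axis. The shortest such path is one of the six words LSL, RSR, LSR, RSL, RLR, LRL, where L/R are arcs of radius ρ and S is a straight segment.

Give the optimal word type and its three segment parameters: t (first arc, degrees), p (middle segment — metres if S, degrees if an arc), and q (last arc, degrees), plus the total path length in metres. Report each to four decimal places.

Let ψ = atan2(Δy, Δx) = atan2(-15.81, 0.68) = -87.5372° be the start→goal bearing.
Normalize: d = |goal − start| / ρ = 15.824617/5.05 = 3.133588, α = (θ_start − ψ) mod 360° = 86.6372° = 1.512104 rad, β = (θ_goal − ψ) mod 360° = 83.3372° = 1.454508 rad.
Common terms: sin α = 0.998278, cos α = 0.058659, sin β = 0.993246, cos β = 0.116026, cos(α−β) = 0.998342, d² = 9.819371. Work in radians in the unit-radius frame; every candidate has L = ρ·(t + p + q).
LSL: p² = 2 + d² − 2cos(α−β) + 2d(sin α − sin β) = 9.854223; p = √p² = 3.139144; φ = atan2(cos β − cos α, d + sin α − sin β) = 0.018276 rad; t = (φ − α) mod 2π = 4.789357 rad, q = (β − φ) mod 2π = 1.436232 rad → L = 5.05·(4.789357 + 3.139144 + 1.436232) = 5.05·9.364733 = 47.291902 m
RSR: p² = 2 + d² − 2cos(α−β) + 2d(sin β − sin α) = 9.791151; p = √p² = 3.129081; φ = atan2(cos α − cos β, d − sin α + sin β) = -0.018335 rad; t = (α − φ) mod 2π = 1.530439 rad, q = (φ − β) mod 2π = 4.810342 rad → L = 5.05·(1.530439 + 3.129081 + 4.810342) = 5.05·9.469863 = 47.822806 m
LSR: p² = d² − 2 + 2cos(α−β) + 2d(sin α + sin β) = 22.297285; p = √p² = 4.722000; φ = atan2(−cos α − cos β, d + sin α + sin β) − atan2(−2, p) = 0.366570 rad; t = (φ − α) mod 2π = 5.137652 rad, q = (φ − β) mod 2π = 5.195247 rad → L = 5.05·(5.137652 + 4.722000 + 5.195247) = 5.05·15.054899 = 76.027241 m
RSL: p² = d² − 2 + 2cos(α−β) − 2d(sin α + sin β) = -2.665177 < 0 → infeasible
RLR: c = (6 − d² + 2cos(α−β) + 2d(sin α − sin β))/8 = -0.223894; p = 2π − arccos c = 4.486581 rad; φ = atan2(cos α − cos β, d − sin α + sin β) = -0.018335 rad; t = (α − φ + p/2) mod 2π = 3.773729 rad, q = (α − β − t + p) mod 2π = 0.770448 rad → L = 5.05·(3.773729 + 4.486581 + 0.770448) = 5.05·9.030758 = 45.605328 m
LRL: c = (6 − d² + 2cos(α−β) − 2d(sin α − sin β))/8 = -0.231778; p = 2π − arccos c = 4.478484 rad; φ = atan2(cos β − cos α, d + sin α − sin β) = 0.018276 rad; t = (φ − α + p/2) mod 2π = 0.745414 rad, q = (β − α − t + p) mod 2π = 3.675474 rad → L = 5.05·(0.745414 + 4.478484 + 3.675474) = 5.05·8.899372 = 44.941830 m
Shortest: LRL with L = 44.941830 m ≈ 44.9418 m
Convert LRL to answer units (arcs ×180/π): t = 0.745414·180/π = 42.7091°, p = 4.478484·180/π = 256.5982°, q = 3.675474·180/π = 210.5892°, L = 44.9418 m.

LRL: t = 42.7091°, p = 256.5982°, q = 210.5892°, L = 44.9418 m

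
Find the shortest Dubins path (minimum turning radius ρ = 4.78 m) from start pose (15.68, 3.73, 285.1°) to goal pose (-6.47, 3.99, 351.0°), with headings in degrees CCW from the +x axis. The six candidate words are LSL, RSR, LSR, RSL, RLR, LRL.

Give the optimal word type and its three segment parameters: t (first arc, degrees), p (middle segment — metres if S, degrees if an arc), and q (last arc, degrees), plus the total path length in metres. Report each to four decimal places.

Let ψ = atan2(Δy, Δx) = atan2(0.26, -22.15) = 179.3275° be the start→goal bearing.
Normalize: d = |goal − start| / ρ = 22.151526/4.78 = 4.634210, α = (θ_start − ψ) mod 360° = 105.7725° = 1.846079 rad, β = (θ_goal − ψ) mod 360° = 171.6725° = 2.996251 rad.
Common terms: sin α = 0.962348, cos α = -0.271819, sin β = 0.144831, cos β = -0.989456, cos(α−β) = 0.408330, d² = 21.475906. Work in radians in the unit-radius frame; every candidate has L = ρ·(t + p + q).
LSL: p² = 2 + d² − 2cos(α−β) + 2d(sin α − sin β) = 30.236343; p = √p² = 5.498758; φ = atan2(cos β − cos α, d + sin α − sin β) = -0.130882 rad; t = (φ − α) mod 2π = 4.306224 rad, q = (β − φ) mod 2π = 3.127133 rad → L = 4.78·(4.306224 + 5.498758 + 3.127133) = 4.78·12.932116 = 61.815513 m
RSR: p² = 2 + d² − 2cos(α−β) + 2d(sin β − sin α) = 15.082148; p = √p² = 3.883574; φ = atan2(cos α − cos β, d − sin α + sin β) = 0.185856 rad; t = (α − φ) mod 2π = 1.660223 rad, q = (φ − β) mod 2π = 3.472791 rad → L = 4.78·(1.660223 + 3.883574 + 3.472791) = 4.78·9.016587 = 43.099288 m
LSR: p² = d² − 2 + 2cos(α−β) + 2d(sin α + sin β) = 30.554372; p = √p² = 5.527601; φ = atan2(−cos α − cos β, d + sin α + sin β) − atan2(−2, p) = 0.563413 rad; t = (φ − α) mod 2π = 5.000519 rad, q = (φ − β) mod 2π = 3.850347 rad → L = 4.78·(5.000519 + 5.527601 + 3.850347) = 4.78·14.378467 = 68.729074 m
RSL: p² = d² − 2 + 2cos(α−β) − 2d(sin α + sin β) = 10.030763; p = √p² = 3.167138; φ = atan2(cos α + cos β, d − sin α − sin β) − atan2(2, p) = -0.906681 rad; t = (α − φ) mod 2π = 2.752759 rad, q = (β − φ) mod 2π = 3.902931 rad → L = 4.78·(2.752759 + 3.167138 + 3.902931) = 4.78·9.822828 = 46.953120 m
RLR: c = (6 − d² + 2cos(α−β) + 2d(sin α − sin β))/8 = -0.885268; p = 2π − arccos c = 3.625318 rad; φ = atan2(cos α − cos β, d − sin α + sin β) = 0.185856 rad; t = (α − φ + p/2) mod 2π = 3.472882 rad, q = (α − β − t + p) mod 2π = 5.285450 rad → L = 4.78·(3.472882 + 3.625318 + 5.285450) = 4.78·12.383649 = 59.193844 m
LRL: c = (6 − d² + 2cos(α−β) − 2d(sin α − sin β))/8 = -2.779543, |c| > 1 → infeasible
Shortest: RSR with L = 43.099288 m ≈ 43.0993 m
Convert RSR to answer units (arcs ×180/π): t = 1.660223·180/π = 95.1237°, p = ρ·p = 4.78·3.883574 = 18.5635 m, q = 3.472791·180/π = 198.9763°, L = 43.0993 m.

RSR: t = 95.1237°, p = 18.5635 m, q = 198.9763°, L = 43.0993 m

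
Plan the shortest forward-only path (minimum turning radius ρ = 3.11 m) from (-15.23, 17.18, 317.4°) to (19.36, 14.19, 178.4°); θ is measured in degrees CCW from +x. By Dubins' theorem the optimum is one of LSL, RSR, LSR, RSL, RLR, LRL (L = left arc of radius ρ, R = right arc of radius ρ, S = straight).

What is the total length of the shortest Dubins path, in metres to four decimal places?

Let ψ = atan2(Δy, Δx) = atan2(-2.99, 34.59) = -4.9404° be the start→goal bearing.
Normalize: d = |goal − start| / ρ = 34.718989/3.11 = 11.163662, α = (θ_start − ψ) mod 360° = 322.3404° = 5.625902 rad, β = (θ_goal − ψ) mod 360° = 183.3404° = 3.199894 rad.
Common terms: sin α = -0.610969, cos α = 0.791655, sin β = -0.058269, cos β = -0.998301, cos(α−β) = -0.754710, d² = 124.627351. Work in radians in the unit-radius frame; every candidate has L = ρ·(t + p + q).
LSL: p² = 2 + d² − 2cos(α−β) + 2d(sin α − sin β) = 115.796458; p = √p² = 10.760876; φ = atan2(cos β − cos α, d + sin α − sin β) = -0.167116 rad; t = (φ − α) mod 2π = 0.490167 rad, q = (β − φ) mod 2π = 3.367010 rad → L = 3.11·(0.490167 + 10.760876 + 3.367010) = 3.11·14.618054 = 45.462148 m
RSR: p² = 2 + d² − 2cos(α−β) + 2d(sin β − sin α) = 140.477082; p = √p² = 11.852303; φ = atan2(cos α − cos β, d − sin α + sin β) = 0.151602 rad; t = (α − φ) mod 2π = 5.474300 rad, q = (φ − β) mod 2π = 3.234893 rad → L = 3.11·(5.474300 + 11.852303 + 3.234893) = 3.11·20.561496 = 63.946252 m
LSR: p² = d² − 2 + 2cos(α−β) + 2d(sin α + sin β) = 106.175659; p = √p² = 10.304157; φ = atan2(−cos α − cos β, d + sin α + sin β) − atan2(−2, p) = 0.211401 rad; t = (φ − α) mod 2π = 0.868685 rad, q = (φ − β) mod 2π = 3.294692 rad → L = 3.11·(0.868685 + 10.304157 + 3.294692) = 3.11·14.467534 = 44.994031 m
RSL: p² = d² − 2 + 2cos(α−β) − 2d(sin α + sin β) = 136.060205; p = √p² = 11.664485; φ = atan2(cos α + cos β, d − sin α − sin β) − atan2(2, p) = -0.187271 rad; t = (α − φ) mod 2π = 5.813173 rad, q = (β − φ) mod 2π = 3.387166 rad → L = 3.11·(5.813173 + 11.664485 + 3.387166) = 3.11·20.864824 = 64.889601 m
RLR: c = (6 − d² + 2cos(α−β) + 2d(sin α − sin β))/8 = -16.559635, |c| > 1 → infeasible
LRL: c = (6 − d² + 2cos(α−β) − 2d(sin α − sin β))/8 = -13.474557, |c| > 1 → infeasible
Shortest: LSR with L = 44.994031 m ≈ 44.9940 m

44.9940 m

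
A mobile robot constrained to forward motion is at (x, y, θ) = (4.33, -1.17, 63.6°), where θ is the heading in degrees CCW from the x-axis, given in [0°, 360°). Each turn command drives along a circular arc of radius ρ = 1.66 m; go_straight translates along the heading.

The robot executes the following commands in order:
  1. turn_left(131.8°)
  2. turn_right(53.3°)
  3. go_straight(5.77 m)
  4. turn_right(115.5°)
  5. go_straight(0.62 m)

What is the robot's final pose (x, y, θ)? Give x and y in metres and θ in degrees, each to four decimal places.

set_pose: (x, y, θ) = (4.3300, -1.1700, 63.6000°), ρ = 1.66
turn_left(131.8°): centre at ρ to the left, rotate +131.8° → (2.4023, 1.1685, 195.4000°)
turn_right(53.3°): centre at ρ to the right, rotate −53.3° → (0.9418, 1.4590, 142.1000°)
go_straight(5.77): x += 5.77·cos θ, y += 5.77·sin θ → (-3.6113, 5.0034, 142.1000°)
turn_right(115.5°): centre at ρ to the right, rotate −115.5° → (-3.3348, 7.7976, 26.6000°)
go_straight(0.62): x += 0.62·cos θ, y += 0.62·sin θ → (-2.7804, 8.0752, 26.6000°)

(-2.7804, 8.0752, 26.6000°)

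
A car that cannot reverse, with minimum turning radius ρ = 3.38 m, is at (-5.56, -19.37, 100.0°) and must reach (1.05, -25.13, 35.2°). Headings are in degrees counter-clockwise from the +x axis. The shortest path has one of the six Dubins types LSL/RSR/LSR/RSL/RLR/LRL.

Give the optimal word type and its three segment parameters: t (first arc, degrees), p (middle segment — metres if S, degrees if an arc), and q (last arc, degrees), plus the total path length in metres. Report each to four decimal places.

Let ψ = atan2(Δy, Δx) = atan2(-5.76, 6.61) = -41.0691° be the start→goal bearing.
Normalize: d = |goal − start| / ρ = 8.767537/3.38 = 2.593946, α = (θ_start − ψ) mod 360° = 141.0691° = 2.462121 rad, β = (θ_goal − ψ) mod 360° = 76.2691° = 1.331147 rad.
Common terms: sin α = 0.628382, cos α = -0.777905, sin β = 0.971421, cos β = 0.237362, cos(α−β) = 0.425779, d² = 6.728555. Work in radians in the unit-radius frame; every candidate has L = ρ·(t + p + q).
LSL: p² = 2 + d² − 2cos(α−β) + 2d(sin α − sin β) = 6.097347; p = √p² = 2.469281; φ = atan2(cos β − cos α, d + sin α − sin β) = 0.423725 rad; t = (φ − α) mod 2π = 4.244790 rad, q = (β − φ) mod 2π = 0.907422 rad → L = 3.38·(4.244790 + 2.469281 + 0.907422) = 3.38·7.621493 = 25.760645 m
RSR: p² = 2 + d² − 2cos(α−β) + 2d(sin β − sin α) = 9.656645; p = √p² = 3.107514; φ = atan2(cos α − cos β, d − sin α + sin β) = -0.332824 rad; t = (α − φ) mod 2π = 2.794945 rad, q = (φ − β) mod 2π = 4.619214 rad → L = 3.38·(2.794945 + 3.107514 + 4.619214) = 3.38·10.521673 = 35.563254 m
LSR: p² = d² − 2 + 2cos(α−β) + 2d(sin α + sin β) = 13.879722; p = √p² = 3.725550; φ = atan2(−cos α − cos β, d + sin α + sin β) − atan2(−2, p) = 0.620864 rad; t = (φ − α) mod 2π = 4.441929 rad, q = (φ − β) mod 2π = 5.572902 rad → L = 3.38·(4.441929 + 3.725550 + 5.572902) = 3.38·13.740381 = 46.442487 m
RSL: p² = d² − 2 + 2cos(α−β) − 2d(sin α + sin β) = -2.719495 < 0 → infeasible
RLR: c = (6 − d² + 2cos(α−β) + 2d(sin α − sin β))/8 = -0.207081; p = 2π − arccos c = 4.503799 rad; φ = atan2(cos α − cos β, d − sin α + sin β) = -0.332824 rad; t = (α − φ + p/2) mod 2π = 5.046844 rad, q = (α − β − t + p) mod 2π = 0.587928 rad → L = 3.38·(5.046844 + 4.503799 + 0.587928) = 3.38·10.138571 = 34.268371 m
LRL: c = (6 − d² + 2cos(α−β) − 2d(sin α − sin β))/8 = 0.237832; p = 2π − arccos c = 4.952522 rad; φ = atan2(cos β − cos α, d + sin α − sin β) = 0.423725 rad; t = (φ − α + p/2) mod 2π = 0.437865 rad, q = (β − α − t + p) mod 2π = 3.383683 rad → L = 3.38·(0.437865 + 4.952522 + 3.383683) = 3.38·8.774070 = 29.656357 m
Shortest: LSL with L = 25.760645 m ≈ 25.7606 m
Convert LSL to answer units (arcs ×180/π): t = 4.244790·180/π = 243.2085°, p = ρ·p = 3.38·2.469281 = 8.3462 m, q = 0.907422·180/π = 51.9915°, L = 25.7606 m.

LSL: t = 243.2085°, p = 8.3462 m, q = 51.9915°, L = 25.7606 m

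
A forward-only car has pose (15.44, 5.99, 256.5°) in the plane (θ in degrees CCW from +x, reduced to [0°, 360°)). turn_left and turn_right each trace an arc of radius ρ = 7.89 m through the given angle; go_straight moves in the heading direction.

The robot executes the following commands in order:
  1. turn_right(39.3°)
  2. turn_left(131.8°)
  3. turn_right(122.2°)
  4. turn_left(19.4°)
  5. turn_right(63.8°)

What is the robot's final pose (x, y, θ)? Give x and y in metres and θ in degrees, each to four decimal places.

set_pose: (x, y, θ) = (15.4400, 5.9900, 256.5000°), ρ = 7.89
turn_right(39.3°): centre at ρ to the right, rotate −39.3° → (12.5383, 1.5473, 217.2000°)
turn_left(131.8°): centre at ρ to the left, rotate +131.8° → (15.8031, -12.4824, 349.0000°)
turn_right(122.2°): centre at ρ to the right, rotate −122.2° → (20.0492, -25.6285, 226.8000°)
turn_left(19.4°): centre at ρ to the left, rotate +19.4° → (18.5817, -27.8456, 246.2000°)
turn_right(63.8°): centre at ρ to the right, rotate −63.8° → (11.6931, -32.5447, 182.4000°)

(11.6931, -32.5447, 182.4000°)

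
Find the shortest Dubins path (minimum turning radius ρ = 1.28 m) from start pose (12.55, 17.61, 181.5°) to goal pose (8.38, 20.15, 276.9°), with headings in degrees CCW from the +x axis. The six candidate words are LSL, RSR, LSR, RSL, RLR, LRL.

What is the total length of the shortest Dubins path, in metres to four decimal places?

7.6631 m

Let ψ = atan2(Δy, Δx) = atan2(2.54, -4.17) = 148.6539° be the start→goal bearing.
Normalize: d = |goal − start| / ρ = 4.882673/1.28 = 3.814589, α = (θ_start − ψ) mod 360° = 32.8461° = 0.573273 rad, β = (θ_goal − ψ) mod 360° = 128.2461° = 2.238317 rad.
Common terms: sin α = 0.542385, cos α = 0.840130, sin β = 0.785359, cos β = -0.619041, cos(α−β) = -0.094108, d² = 14.551086. Work in radians in the unit-radius frame; every candidate has L = ρ·(t + p + q).
LSL: p² = 2 + d² − 2cos(α−β) + 2d(sin α − sin β) = 14.885611; p = √p² = 3.858187; φ = atan2(cos β − cos α, d + sin α − sin β) = -0.387852 rad; t = (φ − α) mod 2π = 5.322060 rad, q = (β − φ) mod 2π = 2.626170 rad → L = 1.28·(5.322060 + 3.858187 + 2.626170) = 1.28·11.806417 = 15.112214 m
RSR: p² = 2 + d² − 2cos(α−β) + 2d(sin β − sin α) = 18.592995; p = √p² = 4.311960; φ = atan2(cos α − cos β, d − sin α + sin β) = 0.345217 rad; t = (α − φ) mod 2π = 0.228056 rad, q = (φ − β) mod 2π = 4.390085 rad → L = 1.28·(0.228056 + 4.311960 + 4.390085) = 1.28·8.930101 = 11.430529 m
LSR: p² = d² − 2 + 2cos(α−β) + 2d(sin α + sin β) = 22.492460; p = √p² = 4.742622; φ = atan2(−cos α − cos β, d + sin α + sin β) − atan2(−2, p) = 0.356111 rad; t = (φ − α) mod 2π = 6.066023 rad, q = (φ − β) mod 2π = 4.400979 rad → L = 1.28·(6.066023 + 4.742622 + 4.400979) = 1.28·15.209625 = 19.468319 m
RSL: p² = d² − 2 + 2cos(α−β) − 2d(sin α + sin β) = 2.233279; p = √p² = 1.494416; φ = atan2(cos α + cos β, d − sin α − sin β) − atan2(2, p) = -0.840414 rad; t = (α − φ) mod 2π = 1.413687 rad, q = (β − φ) mod 2π = 3.078731 rad → L = 1.28·(1.413687 + 1.494416 + 3.078731) = 1.28·5.986834 = 7.663148 m
RLR: c = (6 − d² + 2cos(α−β) + 2d(sin α − sin β))/8 = -1.324124, |c| > 1 → infeasible
LRL: c = (6 − d² + 2cos(α−β) − 2d(sin α − sin β))/8 = -0.860701; p = 2π − arccos c = 3.675743 rad; φ = atan2(cos β − cos α, d + sin α − sin β) = -0.387852 rad; t = (φ − α + p/2) mod 2π = 0.876746 rad, q = (β − α − t + p) mod 2π = 4.464041 rad → L = 1.28·(0.876746 + 3.675743 + 4.464041) = 1.28·9.016531 = 11.541159 m
Shortest: RSL with L = 7.663148 m ≈ 7.6631 m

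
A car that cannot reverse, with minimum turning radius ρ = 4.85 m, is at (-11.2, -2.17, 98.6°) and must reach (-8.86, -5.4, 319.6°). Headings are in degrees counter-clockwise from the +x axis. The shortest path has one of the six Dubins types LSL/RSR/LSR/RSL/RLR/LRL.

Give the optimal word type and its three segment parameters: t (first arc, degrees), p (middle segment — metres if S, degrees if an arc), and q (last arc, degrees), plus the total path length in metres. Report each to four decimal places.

RLR: t = 15.5552°, p = 301.5023°, q = 64.9470°, L = 32.3361 m

Let ψ = atan2(Δy, Δx) = atan2(-3.23, 2.34) = -54.0782° be the start→goal bearing.
Normalize: d = |goal − start| / ρ = 3.988546/4.85 = 0.822381, α = (θ_start − ψ) mod 360° = 152.6782° = 2.664738 rad, β = (θ_goal − ψ) mod 360° = 13.6782° = 0.238730 rad.
Common terms: sin α = 0.458987, cos α = -0.888443, sin β = 0.236469, cos β = 0.971639, cos(α−β) = -0.754710, d² = 0.676310. Work in radians in the unit-radius frame; every candidate has L = ρ·(t + p + q).
LSL: p² = 2 + d² − 2cos(α−β) + 2d(sin α − sin β) = 4.551718; p = √p² = 2.133476; φ = atan2(cos β − cos α, d + sin α − sin β) = 1.058978 rad; t = (φ − α) mod 2π = 4.677425 rad, q = (β − φ) mod 2π = 5.462938 rad → L = 4.85·(4.677425 + 2.133476 + 5.462938) = 4.85·12.273838 = 59.528117 m
RSR: p² = 2 + d² − 2cos(α−β) + 2d(sin β − sin α) = 3.819740; p = √p² = 1.954416; φ = atan2(cos α − cos β, d − sin α + sin β) = -1.258834 rad; t = (α − φ) mod 2π = 3.923572 rad, q = (φ − β) mod 2π = 4.785621 rad → L = 4.85·(3.923572 + 1.954416 + 4.785621) = 4.85·10.663609 = 51.718502 m
LSR: p² = d² − 2 + 2cos(α−β) + 2d(sin α + sin β) = -1.689250 < 0 → infeasible
RSL: p² = d² − 2 + 2cos(α−β) − 2d(sin α + sin β) = -3.976969 < 0 → infeasible
RLR: c = (6 − d² + 2cos(α−β) + 2d(sin α − sin β))/8 = 0.522532; p = 2π − arccos c = 5.262207 rad; φ = atan2(cos α − cos β, d − sin α + sin β) = -1.258834 rad; t = (α − φ + p/2) mod 2π = 0.271490 rad, q = (α − β − t + p) mod 2π = 1.133539 rad → L = 4.85·(0.271490 + 5.262207 + 1.133539) = 4.85·6.667237 = 32.336101 m
LRL: c = (6 − d² + 2cos(α−β) − 2d(sin α − sin β))/8 = 0.431035; p = 2π − arccos c = 5.158029 rad; φ = atan2(cos β − cos α, d + sin α − sin β) = 1.058978 rad; t = (φ − α + p/2) mod 2π = 0.973254 rad, q = (β − α − t + p) mod 2π = 1.758767 rad → L = 4.85·(0.973254 + 5.158029 + 1.758767) = 4.85·7.890050 = 38.266742 m
Shortest: RLR with L = 32.336101 m ≈ 32.3361 m
Convert RLR to answer units (arcs ×180/π): t = 0.271490·180/π = 15.5552°, p = 5.262207·180/π = 301.5023°, q = 1.133539·180/π = 64.9470°, L = 32.3361 m.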